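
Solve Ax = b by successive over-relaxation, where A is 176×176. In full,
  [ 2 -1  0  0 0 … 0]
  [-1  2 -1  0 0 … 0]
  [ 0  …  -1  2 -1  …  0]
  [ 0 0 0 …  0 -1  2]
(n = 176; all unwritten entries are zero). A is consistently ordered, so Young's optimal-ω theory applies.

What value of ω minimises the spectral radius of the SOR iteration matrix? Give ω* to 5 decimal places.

B_J for the 176×176 system has eigenvalues cos(kπ/177); ρ_J = cos(π/177) = 0.99984.
√(1 − cos²(π/177)) = sin(π/177) ≈ 0.017748.
ω* = 2/(1 + 0.017748) = 2/1.017748 = 1.96512.
[ρ_SOR] ω* − 1 = 0.96512.

ω* = 1.96512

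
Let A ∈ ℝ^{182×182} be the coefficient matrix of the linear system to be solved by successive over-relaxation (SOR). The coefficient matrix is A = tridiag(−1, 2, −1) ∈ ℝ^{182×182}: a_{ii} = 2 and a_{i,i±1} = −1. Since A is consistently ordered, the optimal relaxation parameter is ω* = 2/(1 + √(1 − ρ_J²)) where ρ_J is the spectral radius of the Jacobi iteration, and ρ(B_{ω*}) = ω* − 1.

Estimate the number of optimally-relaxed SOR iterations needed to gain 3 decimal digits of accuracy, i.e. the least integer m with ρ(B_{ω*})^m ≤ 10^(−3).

m = 202

spectrum of D⁻¹(L+U) = {cos(kπ/183) : 1≤k≤182}; ρ_J = cos(π/183) = 0.9998526.
√(1−ρ_J²) = |sin(π/183)| = 0.0171663
ω* = 2/(1 + 0.0171663) = 2/1.0171663 = 1.9662468.
At ω = 1.9662468 every |λ(B_ω)| = ω−1, so ρ_SOR = 0.9662468.
m ≥ 3·ln10 / (−ln 0.9662468) = 201.181; smallest integer m = 202.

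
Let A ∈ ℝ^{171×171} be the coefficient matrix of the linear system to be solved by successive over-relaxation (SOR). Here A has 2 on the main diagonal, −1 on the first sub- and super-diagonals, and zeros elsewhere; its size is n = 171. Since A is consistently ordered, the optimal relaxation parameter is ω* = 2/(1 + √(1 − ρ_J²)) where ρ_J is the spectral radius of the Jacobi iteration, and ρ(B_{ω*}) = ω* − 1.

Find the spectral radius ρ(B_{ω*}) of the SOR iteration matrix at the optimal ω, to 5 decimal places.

ρ_SOR = 0.96413

With n=171, ρ(Jacobi) = cos(π/172) = 0.99983.
1 − cos²(π/172) = sin²(π/172) ⇒ √(1−ρ_J²) = sin(π/172) = 0.018264.
Then 2/(1+√(1−ρ_J²)) = 2/(1+0.018264); ω* = 2/1.018264 = 1.96413.
ρ_SOR = ω* − 1 = 1.96413 − 1 = 0.96413.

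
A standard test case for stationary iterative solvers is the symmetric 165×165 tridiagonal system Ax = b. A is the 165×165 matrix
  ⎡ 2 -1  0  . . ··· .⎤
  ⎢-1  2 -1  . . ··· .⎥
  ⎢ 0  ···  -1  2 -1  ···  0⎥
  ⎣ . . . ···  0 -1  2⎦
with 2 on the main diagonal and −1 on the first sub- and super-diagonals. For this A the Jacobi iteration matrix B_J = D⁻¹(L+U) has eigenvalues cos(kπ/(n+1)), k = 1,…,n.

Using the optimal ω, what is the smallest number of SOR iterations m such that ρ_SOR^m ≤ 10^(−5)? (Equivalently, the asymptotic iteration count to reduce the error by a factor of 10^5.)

½·tridiag(1,0,1) at n=165: λ_k = cos(kπ/166); max |λ| at k=1 ⇒ ρ_J = cos(π/166) ≈ 0.9998209.
√(1−ρ_J²) = |sin(π/166)| = 0.0189241
ω* = 2/(1+0.0189241) = 1.9628547
ρ_SOR = ω* − 1 = 1.9628547 − 1 = 0.9628547.
(0.9628547)^m ≤ 10^{−5}  ⇒  m·ln(0.9628547) ≤ −5·ln10  ⇒  m ≥ 304.149  ⇒  m = 305

m = 305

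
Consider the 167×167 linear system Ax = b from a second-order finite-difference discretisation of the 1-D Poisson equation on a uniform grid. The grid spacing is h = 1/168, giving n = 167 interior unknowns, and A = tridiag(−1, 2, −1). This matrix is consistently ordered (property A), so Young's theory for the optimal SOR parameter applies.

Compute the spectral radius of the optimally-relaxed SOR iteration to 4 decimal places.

ρ_SOR = 0.9633

B_J for the 167×167 system has eigenvalues cos(kπ/168); ρ_J = cos(π/168) = 0.9998.
√(1−ρ_J²) simplifies to sin(π/168) = 0.01870.
ω* = 2/(1+0.01870) = 1.9633
ρ_SOR = ω* − 1 = 1.9633 − 1 = 0.9633.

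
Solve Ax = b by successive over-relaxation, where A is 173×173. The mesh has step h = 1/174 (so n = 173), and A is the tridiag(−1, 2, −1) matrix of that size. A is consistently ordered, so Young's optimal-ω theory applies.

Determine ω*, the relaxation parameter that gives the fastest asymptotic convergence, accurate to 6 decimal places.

ω* = 1.964532

½·tridiag(1,0,1) at n=173: λ_k = cos(kπ/174); max |λ| at k=1 ⇒ ρ_J = cos(π/174) ≈ 0.999837.
root = sin(π/174) = 0.0180541  (since 1−cos² = sin²).
[ω*] 2 ÷ (1 + 0.0180541) = 2 ÷ 1.0180541 = 1.964532.
ρ_SOR = ω* − 1 ≈ 0.964532.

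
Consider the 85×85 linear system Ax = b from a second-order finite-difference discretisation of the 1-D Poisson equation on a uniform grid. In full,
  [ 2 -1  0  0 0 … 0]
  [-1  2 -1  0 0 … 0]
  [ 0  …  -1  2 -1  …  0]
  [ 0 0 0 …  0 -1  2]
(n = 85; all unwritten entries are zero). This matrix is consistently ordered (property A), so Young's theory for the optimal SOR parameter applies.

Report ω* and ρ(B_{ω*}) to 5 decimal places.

spectrum of D⁻¹(L+U) = {cos(kπ/86) : 1≤k≤85}; ρ_J = cos(π/86) = 0.99933.
√(1−ρ_J²) simplifies to sin(π/86) = 0.036522.
[ω*] 2 ÷ (1 + 0.036522) = 2 ÷ 1.036522 = 1.92953.
ρ_SOR = ω* − 1 ≈ 0.92953.

ω* = 1.92953, ρ_SOR = 0.92953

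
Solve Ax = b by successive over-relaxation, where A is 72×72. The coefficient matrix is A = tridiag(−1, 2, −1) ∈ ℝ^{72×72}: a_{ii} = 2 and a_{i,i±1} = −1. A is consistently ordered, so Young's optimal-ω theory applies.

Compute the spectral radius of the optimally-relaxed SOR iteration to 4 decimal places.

ρ_SOR = 0.9175

B_J for the 72×72 system has eigenvalues cos(kπ/73); ρ_J = cos(π/73) = 0.9991.
1 − cos²(π/73) = sin²(π/73) ⇒ √(1−ρ_J²) = sin(π/73) = 0.04302.
ω* = 2/(1 + 0.04302) = 2/1.04302 = 1.9175.
and ρ(B_{ω*}) = 1.9175 − 1 = 0.9175.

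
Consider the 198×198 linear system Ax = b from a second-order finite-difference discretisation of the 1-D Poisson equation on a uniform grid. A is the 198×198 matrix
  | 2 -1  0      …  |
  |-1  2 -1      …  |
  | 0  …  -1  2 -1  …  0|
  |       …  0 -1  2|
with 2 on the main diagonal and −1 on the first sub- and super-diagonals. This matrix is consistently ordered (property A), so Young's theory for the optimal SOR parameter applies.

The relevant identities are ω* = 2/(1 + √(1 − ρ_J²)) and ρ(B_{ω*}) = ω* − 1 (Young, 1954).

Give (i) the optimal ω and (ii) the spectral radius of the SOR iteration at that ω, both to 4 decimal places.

ρ_J = max_k |cos(kπ/199)| = cos(π/199) = 0.9999
1 − cos²(π/199) = sin²(π/199) ⇒ √(1−ρ_J²) = sin(π/199) = 0.01579.
ω* = 2/(1+0.01579) = 1.9689
At ω = 1.9689 every |λ(B_ω)| = ω−1, so ρ_SOR = 0.9689.

ω* = 1.9689, ρ_SOR = 0.9689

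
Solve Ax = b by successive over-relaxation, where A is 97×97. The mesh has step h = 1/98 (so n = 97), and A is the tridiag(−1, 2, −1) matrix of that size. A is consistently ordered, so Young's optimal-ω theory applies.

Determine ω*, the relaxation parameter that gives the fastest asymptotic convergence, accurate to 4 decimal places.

ω* = 1.9379

spectrum of D⁻¹(L+U) = {cos(kπ/98) : 1≤k≤97}; ρ_J = cos(π/98) = 0.9995.
√(1−ρ_J²) simplifies to sin(π/98) = 0.03205.
ω* = 2/(1 + 0.03205) = 2/1.03205 = 1.9379.
and ρ(B_{ω*}) = 1.9379 − 1 = 0.9379.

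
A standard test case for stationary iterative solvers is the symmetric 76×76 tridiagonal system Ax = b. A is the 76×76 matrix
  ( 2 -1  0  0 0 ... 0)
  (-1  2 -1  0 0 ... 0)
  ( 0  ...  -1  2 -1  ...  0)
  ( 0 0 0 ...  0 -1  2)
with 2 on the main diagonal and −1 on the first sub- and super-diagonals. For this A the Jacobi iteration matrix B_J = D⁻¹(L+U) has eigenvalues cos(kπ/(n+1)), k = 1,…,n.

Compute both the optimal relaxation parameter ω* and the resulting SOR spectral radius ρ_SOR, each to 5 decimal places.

With n=76, ρ(Jacobi) = cos(π/77) = 0.99917.
√(1−ρ_J²) = |sin(π/77)| = 0.040789
ω* = 2/(1 + 0.040789) = 2/1.040789 = 1.92162.
and ρ(B_{ω*}) = 1.92162 − 1 = 0.92162.

ω* = 1.92162, ρ_SOR = 0.92162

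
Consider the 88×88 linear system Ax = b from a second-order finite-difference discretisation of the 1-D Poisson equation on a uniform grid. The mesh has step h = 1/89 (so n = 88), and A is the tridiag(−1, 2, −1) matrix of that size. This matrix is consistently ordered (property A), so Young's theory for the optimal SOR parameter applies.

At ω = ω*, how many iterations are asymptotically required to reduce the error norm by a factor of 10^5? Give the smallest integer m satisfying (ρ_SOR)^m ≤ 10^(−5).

m = 164

½·tridiag(1,0,1) at n=88: λ_k = cos(kπ/89); max |λ| at k=1 ⇒ ρ_J = cos(π/89) ≈ 0.9993771.
√(1−ρ_J²) = |sin(π/89)| = 0.0352915
[ω*] 2 ÷ (1 + 0.0352915) = 2 ÷ 1.0352915 = 1.9318231.
ρ(B_{ω*}) = ω*−1 = 0.9318231
m ≥ 5·ln10 / (−ln 0.9318231) = 163.044; smallest integer m = 164.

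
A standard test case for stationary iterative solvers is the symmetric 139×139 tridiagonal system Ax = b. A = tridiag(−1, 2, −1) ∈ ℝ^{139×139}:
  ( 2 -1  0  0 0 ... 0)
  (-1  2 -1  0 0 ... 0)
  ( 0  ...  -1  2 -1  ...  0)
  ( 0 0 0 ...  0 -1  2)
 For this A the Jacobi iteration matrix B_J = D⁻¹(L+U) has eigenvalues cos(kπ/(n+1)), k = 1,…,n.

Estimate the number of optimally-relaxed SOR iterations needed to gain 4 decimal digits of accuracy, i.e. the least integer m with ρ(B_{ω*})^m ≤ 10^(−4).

½·tridiag(1,0,1) at n=139: λ_k = cos(kπ/140); max |λ| at k=1 ⇒ ρ_J = cos(π/140) ≈ 0.9997482.
1 − cos²(π/140) = sin²(π/140) ⇒ √(1−ρ_J²) = sin(π/140) = 0.0224381.
ω* = 2/(1 + 0.0224381) = 2/1.0224381 = 1.9561086.
and ρ(B_{ω*}) = 1.9561086 − 1 = 0.9561086.
Need (0.9561086)^m ≤ 10^(−4): m ≥ 4·ln10/|ln 0.9561086| = 9.21034/0.0448838 = 205.204 ⇒ m = 206.

m = 206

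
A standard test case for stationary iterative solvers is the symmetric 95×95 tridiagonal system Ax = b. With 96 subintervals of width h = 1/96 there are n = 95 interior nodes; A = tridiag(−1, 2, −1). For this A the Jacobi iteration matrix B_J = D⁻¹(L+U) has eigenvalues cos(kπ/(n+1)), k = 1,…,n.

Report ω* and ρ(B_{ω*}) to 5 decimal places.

ω* = 1.93664, ρ_SOR = 0.93664

spectrum of D⁻¹(L+U) = {cos(kπ/96) : 1≤k≤95}; ρ_J = cos(π/96) = 0.99946.
√(1 − cos²(π/96)) = sin(π/96) ≈ 0.032719.
ω* = 2/(1+0.032719) = 1.93664
ρ(B_{ω*}) = ω*−1 = 0.93664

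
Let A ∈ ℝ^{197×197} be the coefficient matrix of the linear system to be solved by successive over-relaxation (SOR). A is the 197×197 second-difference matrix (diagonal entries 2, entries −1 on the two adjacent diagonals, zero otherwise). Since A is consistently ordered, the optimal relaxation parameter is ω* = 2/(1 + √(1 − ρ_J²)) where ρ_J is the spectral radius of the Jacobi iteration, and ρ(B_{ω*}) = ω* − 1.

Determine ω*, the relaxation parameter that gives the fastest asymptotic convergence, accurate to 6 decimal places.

ω* = 1.968764

[ρ_J] n=197: ρ(B_J) = cos(π/(n+1)) = cos(π/198) = 0.999874.
√(1−ρ_J²) simplifies to sin(π/198) = 0.0158660.
Then 2/(1+√(1−ρ_J²)) = 2/(1+0.0158660); ω* = 2/1.0158660 = 1.968764.
ρ_SOR = ω* − 1 ≈ 0.968764.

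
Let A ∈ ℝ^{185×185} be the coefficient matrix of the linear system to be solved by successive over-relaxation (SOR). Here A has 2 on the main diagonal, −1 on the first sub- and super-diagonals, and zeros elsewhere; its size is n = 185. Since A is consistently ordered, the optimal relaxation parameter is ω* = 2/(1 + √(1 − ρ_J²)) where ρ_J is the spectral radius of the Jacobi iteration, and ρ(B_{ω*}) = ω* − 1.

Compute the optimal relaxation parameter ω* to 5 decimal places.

ρ_J = max_k |cos(kπ/186)| = cos(π/186) = 0.99986
1 − cos²(π/186) = sin²(π/186) ⇒ √(1−ρ_J²) = sin(π/186) = 0.016889.
ω* = 2/(1 + 0.016889) = 2/1.016889 = 1.96678.
and ρ(B_{ω*}) = 1.96678 − 1 = 0.96678.

ω* = 1.96678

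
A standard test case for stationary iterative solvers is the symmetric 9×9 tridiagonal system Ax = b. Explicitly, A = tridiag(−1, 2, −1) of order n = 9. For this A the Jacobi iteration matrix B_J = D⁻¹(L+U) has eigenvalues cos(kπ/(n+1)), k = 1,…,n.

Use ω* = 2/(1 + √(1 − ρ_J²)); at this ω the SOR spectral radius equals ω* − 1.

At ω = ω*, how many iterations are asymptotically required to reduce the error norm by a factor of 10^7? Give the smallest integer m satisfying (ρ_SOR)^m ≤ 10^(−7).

m = 26

B_J for the 9×9 system has eigenvalues cos(kπ/10); ρ_J = cos(π/10) = 0.9510565.
√(1 − cos²(π/10)) = sin(π/10) ≈ 0.3090170.
ω* = 2 / (1 + 0.3090170) = 2 / 1.3090170 ≈ 1.5278640.
ρ_SOR = ω* − 1 = 1.5278640 − 1 = 0.5278640.
m ≥ 7·ln10 / (−ln 0.5278640) = 25.227; smallest integer m = 26.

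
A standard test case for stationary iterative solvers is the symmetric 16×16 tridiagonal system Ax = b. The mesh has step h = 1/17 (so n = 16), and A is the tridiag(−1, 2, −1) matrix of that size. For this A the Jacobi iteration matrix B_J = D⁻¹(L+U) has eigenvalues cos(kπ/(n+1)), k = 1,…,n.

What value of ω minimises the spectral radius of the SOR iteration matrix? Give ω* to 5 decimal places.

n=16: λ(B_J) = 1 − λ(A)/2 = cos(kπ/17); k=1 gives ρ_J = 0.98297.
1 − cos²(π/17) = sin²(π/17) ⇒ √(1−ρ_J²) = sin(π/17) = 0.183750.
So ω* = 2/1.183750 = 1.68955 (Young).
ρ(B_{ω*}) = ω*−1 = 0.68955

ω* = 1.68955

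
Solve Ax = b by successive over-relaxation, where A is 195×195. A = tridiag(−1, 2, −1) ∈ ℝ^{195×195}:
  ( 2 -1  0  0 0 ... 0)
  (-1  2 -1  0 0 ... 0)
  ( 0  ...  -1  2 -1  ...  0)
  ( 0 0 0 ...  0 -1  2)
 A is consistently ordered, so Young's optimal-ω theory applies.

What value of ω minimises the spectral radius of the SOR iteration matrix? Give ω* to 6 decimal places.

spectrum of D⁻¹(L+U) = {cos(kπ/196) : 1≤k≤195}; ρ_J = cos(π/196) = 0.999872.
root = sin(π/196) = 0.0160278  (since 1−cos² = sin²).
Young: ω* = 2/(1+√(1−ρ_J²)) = 2/(1+0.0160278) = 2/1.0160278 = 1.968450.
ρ_SOR = ω* − 1 = 1.968450 − 1 = 0.968450.

ω* = 1.968450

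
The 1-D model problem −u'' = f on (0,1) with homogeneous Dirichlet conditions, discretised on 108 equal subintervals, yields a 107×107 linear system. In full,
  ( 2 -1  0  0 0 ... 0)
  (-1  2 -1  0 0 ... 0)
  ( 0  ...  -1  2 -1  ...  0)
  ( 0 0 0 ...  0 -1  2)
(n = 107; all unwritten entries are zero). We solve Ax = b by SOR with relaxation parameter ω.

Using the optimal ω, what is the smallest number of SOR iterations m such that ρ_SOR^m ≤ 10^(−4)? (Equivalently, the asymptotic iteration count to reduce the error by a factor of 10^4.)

½·tridiag(1,0,1) at n=107: λ_k = cos(kπ/108); max |λ| at k=1 ⇒ ρ_J = cos(π/108) ≈ 0.9995770.
√(1 − cos²(π/108)) = sin(π/108) ≈ 0.0290847.
ω* = 2/(1 + 0.0290847) = 2/1.0290847 = 1.9434746.
ρ_SOR = ω* − 1 ≈ 0.9434746.
For 4 digits: m = 4·ln10 / (−ln 0.9434746) = 9.21034/0.0581858 = 158.292; round up → m = 159.

m = 159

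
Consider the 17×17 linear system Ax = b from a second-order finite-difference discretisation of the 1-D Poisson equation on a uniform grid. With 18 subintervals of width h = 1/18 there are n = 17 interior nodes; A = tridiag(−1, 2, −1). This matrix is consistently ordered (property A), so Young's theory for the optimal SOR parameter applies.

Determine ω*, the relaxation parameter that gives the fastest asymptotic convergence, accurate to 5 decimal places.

ω* = 1.70409

ρ_J = max_k |cos(kπ/18)| = cos(π/18) = 0.98481
√(1−ρ_J²) = |sin(π/18)| = 0.173648
[ω*] 2 ÷ (1 + 0.173648) = 2 ÷ 1.173648 = 1.70409.
ρ_SOR = ω* − 1 = 1.70409 − 1 = 0.70409.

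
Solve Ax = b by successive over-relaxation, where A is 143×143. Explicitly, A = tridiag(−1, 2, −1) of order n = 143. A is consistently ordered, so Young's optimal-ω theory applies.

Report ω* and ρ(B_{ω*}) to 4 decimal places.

ω* = 1.9573, ρ_SOR = 0.9573

ρ_J = max_k |cos(kπ/144)| = cos(π/144) = 0.9998
√(1 − cos²(π/144)) = sin(π/144) ≈ 0.02181.
[ω*] 2 ÷ (1 + 0.02181) = 2 ÷ 1.02181 = 1.9573.
ρ_SOR = ω* − 1 ≈ 0.9573.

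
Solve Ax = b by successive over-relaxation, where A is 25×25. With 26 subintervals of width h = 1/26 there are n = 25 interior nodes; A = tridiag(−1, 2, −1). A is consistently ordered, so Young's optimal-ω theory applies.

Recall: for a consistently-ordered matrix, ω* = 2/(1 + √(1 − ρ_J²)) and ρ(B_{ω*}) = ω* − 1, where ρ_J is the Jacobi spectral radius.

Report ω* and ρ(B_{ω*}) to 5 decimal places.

B_J for the 25×25 system has eigenvalues cos(kπ/26); ρ_J = cos(π/26) = 0.99271.
root = sin(π/26) = 0.120537  (since 1−cos² = sin²).
ω* = 2/(1 + 0.120537) = 2/1.120537 = 1.78486.
ρ(B_{ω*}) = ω*−1 = 0.78486

ω* = 1.78486, ρ_SOR = 0.78486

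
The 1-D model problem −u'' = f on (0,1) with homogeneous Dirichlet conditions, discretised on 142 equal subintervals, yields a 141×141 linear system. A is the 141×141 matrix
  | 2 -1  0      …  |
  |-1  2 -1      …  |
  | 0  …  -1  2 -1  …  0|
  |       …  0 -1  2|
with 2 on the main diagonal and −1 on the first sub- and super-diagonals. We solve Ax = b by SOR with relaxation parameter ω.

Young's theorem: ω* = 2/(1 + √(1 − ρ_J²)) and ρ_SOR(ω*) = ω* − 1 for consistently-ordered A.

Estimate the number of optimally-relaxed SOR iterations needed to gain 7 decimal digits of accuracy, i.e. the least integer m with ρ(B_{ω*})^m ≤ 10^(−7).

m = 365

ρ_J = max_k |cos(kπ/142)| = cos(π/142) = 0.9997553
√(1−ρ_J²) = |sin(π/142)| = 0.0221221
So ω* = 2/1.0221221 = 1.9567134 (Young).
ρ_SOR = ω* − 1 ≈ 0.9567134.
For 7 digits: m = 7·ln10 / (−ln 0.9567134) = 16.1181/0.0442514 = 364.239; round up → m = 365.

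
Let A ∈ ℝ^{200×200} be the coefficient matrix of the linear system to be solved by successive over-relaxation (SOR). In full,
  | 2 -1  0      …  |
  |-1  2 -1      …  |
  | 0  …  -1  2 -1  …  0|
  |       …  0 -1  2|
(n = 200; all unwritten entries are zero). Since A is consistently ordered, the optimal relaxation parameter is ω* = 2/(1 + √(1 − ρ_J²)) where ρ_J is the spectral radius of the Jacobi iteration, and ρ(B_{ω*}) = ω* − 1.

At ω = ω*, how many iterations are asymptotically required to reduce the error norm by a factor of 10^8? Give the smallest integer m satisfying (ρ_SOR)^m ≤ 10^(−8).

m = 590

ρ_J = max_k |cos(kπ/201)| = cos(π/201) = 0.9998779
root = sin(π/201) = 0.0156292  (since 1−cos² = sin²).
Young: ω* = 2/(1+√(1−ρ_J²)) = 2/(1+0.0156292) = 2/1.0156292 = 1.9692226.
and ρ(B_{ω*}) = 1.9692226 − 1 = 0.9692226.
(0.9692226)^m ≤ 10^{−8}  ⇒  m·ln(0.9692226) ≤ −8·ln10  ⇒  m ≥ 589.255  ⇒  m = 590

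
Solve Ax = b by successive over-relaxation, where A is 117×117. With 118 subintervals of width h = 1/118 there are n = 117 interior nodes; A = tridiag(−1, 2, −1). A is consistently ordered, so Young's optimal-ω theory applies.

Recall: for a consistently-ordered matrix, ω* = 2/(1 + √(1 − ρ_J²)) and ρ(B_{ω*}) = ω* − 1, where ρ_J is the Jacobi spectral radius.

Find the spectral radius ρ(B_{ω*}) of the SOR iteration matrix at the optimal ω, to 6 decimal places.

ρ_SOR = 0.948140

ρ_J = max_k |cos(kπ/118)| = cos(π/118) = 0.999646
1 − cos²(π/118) = sin²(π/118) ⇒ √(1−ρ_J²) = sin(π/118) = 0.0266205.
Then 2/(1+√(1−ρ_J²)) = 2/(1+0.0266205); ω* = 2/1.0266205 = 1.948140.
At ω = 1.948140 every |λ(B_ω)| = ω−1, so ρ_SOR = 0.948140.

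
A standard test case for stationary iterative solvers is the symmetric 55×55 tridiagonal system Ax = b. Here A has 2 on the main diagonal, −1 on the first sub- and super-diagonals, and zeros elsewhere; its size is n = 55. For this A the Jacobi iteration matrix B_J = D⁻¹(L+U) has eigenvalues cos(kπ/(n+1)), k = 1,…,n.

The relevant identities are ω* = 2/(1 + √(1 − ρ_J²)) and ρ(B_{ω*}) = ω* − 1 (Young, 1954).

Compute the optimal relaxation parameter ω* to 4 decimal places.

spectrum of D⁻¹(L+U) = {cos(kπ/56) : 1≤k≤55}; ρ_J = cos(π/56) = 0.9984.
√(1 − cos²(π/56)) = sin(π/56) ≈ 0.05607.
ω* = 2/(1 + 0.05607) = 2/1.05607 = 1.8938.
At ω = 1.8938 every |λ(B_ω)| = ω−1, so ρ_SOR = 0.8938.

ω* = 1.8938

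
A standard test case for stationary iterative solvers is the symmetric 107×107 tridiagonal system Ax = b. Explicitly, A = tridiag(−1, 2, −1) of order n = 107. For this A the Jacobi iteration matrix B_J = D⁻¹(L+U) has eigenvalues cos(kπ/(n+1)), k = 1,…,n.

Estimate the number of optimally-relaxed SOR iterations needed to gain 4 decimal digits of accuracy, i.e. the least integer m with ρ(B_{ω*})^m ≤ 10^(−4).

spectrum of D⁻¹(L+U) = {cos(kπ/108) : 1≤k≤107}; ρ_J = cos(π/108) = 0.9995770.
√(1 − cos²(π/108)) = sin(π/108) ≈ 0.0290847.
ω* = 2/(1+0.0290847) = 1.9434746
[ρ_SOR] ω* − 1 = 0.9434746.
Need (0.9434746)^m ≤ 10^(−4): m ≥ 4·ln10/|ln 0.9434746| = 9.21034/0.0581858 = 158.292 ⇒ m = 159.

m = 159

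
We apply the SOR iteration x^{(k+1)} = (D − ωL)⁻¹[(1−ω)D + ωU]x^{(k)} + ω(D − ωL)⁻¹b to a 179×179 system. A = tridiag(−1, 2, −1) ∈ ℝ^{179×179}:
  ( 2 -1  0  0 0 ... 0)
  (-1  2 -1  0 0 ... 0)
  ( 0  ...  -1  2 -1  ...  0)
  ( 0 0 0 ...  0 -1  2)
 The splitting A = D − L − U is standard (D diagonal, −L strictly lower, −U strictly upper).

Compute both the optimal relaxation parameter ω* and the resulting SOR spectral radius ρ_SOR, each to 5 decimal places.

ω* = 1.96569, ρ_SOR = 0.96569

With n=179, ρ(Jacobi) = cos(π/180) = 0.99985.
root = sin(π/180) = 0.017452  (since 1−cos² = sin²).
ω* = 2/(1 + 0.017452) = 2/1.017452 = 1.96569.
and ρ(B_{ω*}) = 1.96569 − 1 = 0.96569.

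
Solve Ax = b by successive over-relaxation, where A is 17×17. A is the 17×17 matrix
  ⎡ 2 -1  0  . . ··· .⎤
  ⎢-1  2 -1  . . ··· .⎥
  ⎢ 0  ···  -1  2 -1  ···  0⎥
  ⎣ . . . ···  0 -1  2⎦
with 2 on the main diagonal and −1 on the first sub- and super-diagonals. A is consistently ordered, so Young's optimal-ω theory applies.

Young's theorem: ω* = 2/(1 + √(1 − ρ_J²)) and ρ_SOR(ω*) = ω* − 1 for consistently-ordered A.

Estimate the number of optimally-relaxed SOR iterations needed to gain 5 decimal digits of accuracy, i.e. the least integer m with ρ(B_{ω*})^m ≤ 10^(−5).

m = 33

spectrum of D⁻¹(L+U) = {cos(kπ/18) : 1≤k≤17}; ρ_J = cos(π/18) = 0.9848078.
root = sin(π/18) = 0.1736482  (since 1−cos² = sin²).
ω* = 2/(1 + 0.1736482) = 2/1.1736482 = 1.7040882.
and ρ(B_{ω*}) = 1.7040882 − 1 = 0.7040882.
5·ln10 = 11.5129; −ln(0.7040882) = 0.350852; m = ⌈11.5129/0.350852⌉ = ⌈32.814⌉ = 33.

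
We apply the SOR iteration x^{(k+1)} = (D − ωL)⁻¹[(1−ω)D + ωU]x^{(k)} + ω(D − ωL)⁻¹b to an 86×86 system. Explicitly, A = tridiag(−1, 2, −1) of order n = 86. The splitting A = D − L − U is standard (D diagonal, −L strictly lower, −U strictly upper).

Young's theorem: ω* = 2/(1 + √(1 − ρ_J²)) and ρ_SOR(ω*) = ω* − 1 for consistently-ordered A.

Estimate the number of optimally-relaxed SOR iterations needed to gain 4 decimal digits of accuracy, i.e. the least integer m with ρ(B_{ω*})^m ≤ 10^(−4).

n=86: λ(B_J) = 1 − λ(A)/2 = cos(kπ/87); k=1 gives ρ_J = 0.9993481.
root = sin(π/87) = 0.0361024  (since 1−cos² = sin²).
ω* = 2/(1+0.0361024) = 1.9303111
and ρ(B_{ω*}) = 1.9303111 − 1 = 0.9303111.
Need (0.9303111)^m ≤ 10^(−4): m ≥ 4·ln10/|ln 0.9303111| = 9.21034/0.0722362 = 127.503 ⇒ m = 128.

m = 128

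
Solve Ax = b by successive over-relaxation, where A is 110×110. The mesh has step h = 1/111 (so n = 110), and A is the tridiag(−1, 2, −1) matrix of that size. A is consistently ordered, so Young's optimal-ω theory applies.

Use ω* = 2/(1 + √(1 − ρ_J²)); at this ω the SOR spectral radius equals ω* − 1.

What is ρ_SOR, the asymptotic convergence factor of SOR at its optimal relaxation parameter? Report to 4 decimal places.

B_J for the 110×110 system has eigenvalues cos(kπ/111); ρ_J = cos(π/111) = 0.9996.
root = sin(π/111) = 0.02830  (since 1−cos² = sin²).
Young: ω* = 2/(1+√(1−ρ_J²)) = 2/(1+0.02830) = 2/1.02830 = 1.9450.
and ρ(B_{ω*}) = 1.9450 − 1 = 0.9450.

ρ_SOR = 0.9450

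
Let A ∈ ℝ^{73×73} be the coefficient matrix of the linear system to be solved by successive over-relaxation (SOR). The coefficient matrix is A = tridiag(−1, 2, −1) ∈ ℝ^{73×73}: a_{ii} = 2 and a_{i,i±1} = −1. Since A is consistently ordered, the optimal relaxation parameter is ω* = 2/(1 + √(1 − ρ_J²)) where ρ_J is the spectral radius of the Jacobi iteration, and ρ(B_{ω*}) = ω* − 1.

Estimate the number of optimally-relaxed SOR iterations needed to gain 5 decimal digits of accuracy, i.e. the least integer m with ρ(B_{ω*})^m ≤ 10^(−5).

½·tridiag(1,0,1) at n=73: λ_k = cos(kπ/74); max |λ| at k=1 ⇒ ρ_J = cos(π/74) ≈ 0.9990990.
√(1 − cos²(π/74)) = sin(π/74) ≈ 0.0424412.
Then 2/(1+√(1−ρ_J²)) = 2/(1+0.0424412); ω* = 2/1.0424412 = 1.9185734.
ρ(B_{ω*}) = ω*−1 = 0.9185734
For 5 digits: m = 5·ln10 / (−ln 0.9185734) = 11.5129/0.0849335 = 135.552; round up → m = 136.

m = 136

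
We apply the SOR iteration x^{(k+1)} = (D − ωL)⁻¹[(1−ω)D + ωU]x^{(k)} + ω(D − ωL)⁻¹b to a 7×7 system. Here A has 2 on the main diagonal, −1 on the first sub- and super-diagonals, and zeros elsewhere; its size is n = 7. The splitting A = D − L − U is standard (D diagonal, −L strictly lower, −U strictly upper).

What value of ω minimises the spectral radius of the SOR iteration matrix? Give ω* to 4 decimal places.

[ρ_J] n=7: ρ(B_J) = cos(π/(n+1)) = cos(π/8) = 0.9239.
root = sin(π/8) = 0.38268  (since 1−cos² = sin²).
So ω* = 2/1.38268 = 1.4465 (Young).
At ω = 1.4465 every |λ(B_ω)| = ω−1, so ρ_SOR = 0.4465.

ω* = 1.4465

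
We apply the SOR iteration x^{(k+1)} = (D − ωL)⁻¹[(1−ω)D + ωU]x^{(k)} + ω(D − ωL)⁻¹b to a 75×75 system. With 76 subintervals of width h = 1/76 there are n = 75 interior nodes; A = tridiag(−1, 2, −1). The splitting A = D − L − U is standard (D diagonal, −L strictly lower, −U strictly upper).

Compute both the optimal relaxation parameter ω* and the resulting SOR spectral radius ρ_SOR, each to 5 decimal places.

ω* = 1.92063, ρ_SOR = 0.92063

[ρ_J] n=75: ρ(B_J) = cos(π/(n+1)) = cos(π/76) = 0.99915.
root = sin(π/76) = 0.041325  (since 1−cos² = sin²).
ω* = 2/(1 + 0.041325) = 2/1.041325 = 1.92063.
ρ(B_{ω*}) = ω*−1 = 0.92063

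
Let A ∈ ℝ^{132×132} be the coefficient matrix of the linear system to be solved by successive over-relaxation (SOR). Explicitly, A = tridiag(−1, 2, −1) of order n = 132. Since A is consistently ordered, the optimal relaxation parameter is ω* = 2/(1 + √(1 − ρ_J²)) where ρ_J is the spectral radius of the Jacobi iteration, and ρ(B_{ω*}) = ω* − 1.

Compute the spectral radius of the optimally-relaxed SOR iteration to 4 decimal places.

ρ_J = max_k |cos(kπ/133)| = cos(π/133) = 0.9997
√(1−ρ_J²) simplifies to sin(π/133) = 0.02362.
Young: ω* = 2/(1+√(1−ρ_J²)) = 2/(1+0.02362) = 2/1.02362 = 1.9539.
At ω = 1.9539 every |λ(B_ω)| = ω−1, so ρ_SOR = 0.9539.

ρ_SOR = 0.9539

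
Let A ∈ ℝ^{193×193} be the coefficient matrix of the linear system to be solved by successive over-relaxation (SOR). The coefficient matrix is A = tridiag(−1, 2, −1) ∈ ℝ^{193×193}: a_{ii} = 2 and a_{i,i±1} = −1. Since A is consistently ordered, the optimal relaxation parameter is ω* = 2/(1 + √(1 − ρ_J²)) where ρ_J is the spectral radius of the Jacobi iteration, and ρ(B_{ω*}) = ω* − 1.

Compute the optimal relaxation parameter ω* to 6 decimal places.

spectrum of D⁻¹(L+U) = {cos(kπ/194) : 1≤k≤193}; ρ_J = cos(π/194) = 0.999869.
√(1−ρ_J²) simplifies to sin(π/194) = 0.0161931.
ω* = 2 / (1 + 0.0161931) = 2 / 1.0161931 ≈ 1.968130.
ρ(B_{ω*}) = ω*−1 = 0.968130

ω* = 1.968130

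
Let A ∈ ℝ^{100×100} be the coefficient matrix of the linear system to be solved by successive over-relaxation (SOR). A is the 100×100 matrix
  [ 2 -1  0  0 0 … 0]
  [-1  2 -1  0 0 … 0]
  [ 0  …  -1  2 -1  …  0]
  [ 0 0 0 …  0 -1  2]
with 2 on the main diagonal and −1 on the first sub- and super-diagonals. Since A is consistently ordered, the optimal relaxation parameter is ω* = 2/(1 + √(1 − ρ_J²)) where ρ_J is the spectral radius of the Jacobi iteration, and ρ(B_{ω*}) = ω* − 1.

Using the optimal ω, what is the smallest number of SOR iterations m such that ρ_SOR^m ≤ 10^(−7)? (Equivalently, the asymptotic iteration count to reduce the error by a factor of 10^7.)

m = 260

½·tridiag(1,0,1) at n=100: λ_k = cos(kπ/101); max |λ| at k=1 ⇒ ρ_J = cos(π/101) ≈ 0.9995163.
√(1 − cos²(π/101)) = sin(π/101) ≈ 0.0310999.
Young: ω* = 2/(1+√(1−ρ_J²)) = 2/(1+0.0310999) = 2/1.0310999 = 1.9396763.
and ρ(B_{ω*}) = 1.9396763 − 1 = 0.9396763.
7·ln10 = 16.1181; −ln(0.9396763) = 0.0622198; m = ⌈16.1181/0.0622198⌉ = ⌈259.051⌉ = 260.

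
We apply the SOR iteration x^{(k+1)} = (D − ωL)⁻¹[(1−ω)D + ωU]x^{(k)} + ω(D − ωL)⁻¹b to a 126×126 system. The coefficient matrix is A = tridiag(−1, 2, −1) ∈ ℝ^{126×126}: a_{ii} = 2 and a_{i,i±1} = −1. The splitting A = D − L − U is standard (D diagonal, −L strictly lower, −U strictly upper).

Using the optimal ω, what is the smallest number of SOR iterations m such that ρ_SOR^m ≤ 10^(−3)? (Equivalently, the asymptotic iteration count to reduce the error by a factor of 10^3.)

[ρ_J] n=126: ρ(B_J) = cos(π/(n+1)) = cos(π/127) = 0.9996941.
root = sin(π/127) = 0.0247344  (since 1−cos² = sin²).
[ω*] 2 ÷ (1 + 0.0247344) = 2 ÷ 1.0247344 = 1.9517252.
At ω = 1.9517252 every |λ(B_ω)| = ω−1, so ρ_SOR = 0.9517252.
(0.9517252)^m ≤ 10^{−3}  ⇒  m·ln(0.9517252) ≤ −3·ln10  ⇒  m ≥ 139.610  ⇒  m = 140

m = 140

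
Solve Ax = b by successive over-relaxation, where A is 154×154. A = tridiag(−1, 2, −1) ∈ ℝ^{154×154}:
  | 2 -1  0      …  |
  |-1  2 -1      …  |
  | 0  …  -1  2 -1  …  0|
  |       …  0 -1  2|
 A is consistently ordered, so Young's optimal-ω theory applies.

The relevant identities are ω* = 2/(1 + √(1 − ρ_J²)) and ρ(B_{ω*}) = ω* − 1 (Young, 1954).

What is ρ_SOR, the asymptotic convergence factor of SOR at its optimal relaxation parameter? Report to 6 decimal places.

With n=154, ρ(Jacobi) = cos(π/155) = 0.999795.
√(1 − cos²(π/155)) = sin(π/155) ≈ 0.0202670.
ω* = 2/(1 + 0.0202670) = 2/1.0202670 = 1.960271.
ρ_SOR = ω* − 1 ≈ 0.960271.

ρ_SOR = 0.960271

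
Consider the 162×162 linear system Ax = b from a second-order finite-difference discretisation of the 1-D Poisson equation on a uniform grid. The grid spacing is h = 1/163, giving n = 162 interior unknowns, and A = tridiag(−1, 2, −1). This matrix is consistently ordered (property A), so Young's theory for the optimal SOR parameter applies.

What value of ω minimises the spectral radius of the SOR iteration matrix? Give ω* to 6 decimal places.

ω* = 1.962184

[ρ_J] n=162: ρ(B_J) = cos(π/(n+1)) = cos(π/163) = 0.999814.
1 − cos²(π/163) = sin²(π/163) ⇒ √(1−ρ_J²) = sin(π/163) = 0.0192724.
ω* = 2/(1+0.0192724) = 1.962184
At ω = 1.962184 every |λ(B_ω)| = ω−1, so ρ_SOR = 0.962184.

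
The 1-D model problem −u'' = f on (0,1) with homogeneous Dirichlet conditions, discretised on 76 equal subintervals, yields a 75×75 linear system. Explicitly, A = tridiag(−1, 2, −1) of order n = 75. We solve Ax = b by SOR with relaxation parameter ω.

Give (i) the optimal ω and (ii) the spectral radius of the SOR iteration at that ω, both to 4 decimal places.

With n=75, ρ(Jacobi) = cos(π/76) = 0.9991.
√(1 − cos²(π/76)) = sin(π/76) ≈ 0.04132.
ω* = 2/(1 + 0.04132) = 2/1.04132 = 1.9206.
ρ_SOR = ω* − 1 = 1.9206 − 1 = 0.9206.

ω* = 1.9206, ρ_SOR = 0.9206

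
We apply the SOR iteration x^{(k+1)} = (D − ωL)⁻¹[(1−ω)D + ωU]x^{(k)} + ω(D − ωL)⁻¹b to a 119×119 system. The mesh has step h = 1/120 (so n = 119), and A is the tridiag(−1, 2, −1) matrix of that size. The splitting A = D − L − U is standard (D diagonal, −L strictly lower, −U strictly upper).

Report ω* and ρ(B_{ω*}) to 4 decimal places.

With n=119, ρ(Jacobi) = cos(π/120) = 0.9997.
√(1 − cos²(π/120)) = sin(π/120) ≈ 0.02618.
[ω*] 2 ÷ (1 + 0.02618) = 2 ÷ 1.02618 = 1.9490.
ρ_SOR = ω* − 1 = 1.9490 − 1 = 0.9490.

ω* = 1.9490, ρ_SOR = 0.9490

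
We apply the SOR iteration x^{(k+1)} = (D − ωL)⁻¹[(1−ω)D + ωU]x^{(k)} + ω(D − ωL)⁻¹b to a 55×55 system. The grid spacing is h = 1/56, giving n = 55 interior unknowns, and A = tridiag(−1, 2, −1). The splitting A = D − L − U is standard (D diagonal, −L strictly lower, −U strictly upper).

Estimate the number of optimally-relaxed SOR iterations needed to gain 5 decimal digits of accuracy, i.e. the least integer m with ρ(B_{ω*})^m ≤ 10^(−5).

m = 103

n=55: λ(B_J) = 1 − λ(A)/2 = cos(kπ/56); k=1 gives ρ_J = 0.9984268.
√(1−ρ_J²) = |sin(π/56)| = 0.0560704
Then 2/(1+√(1−ρ_J²)) = 2/(1+0.0560704); ω* = 2/1.0560704 = 1.8938131.
ρ_SOR = ω* − 1 ≈ 0.8938131.
For 5 digits: m = 5·ln10 / (−ln 0.8938131) = 11.5129/0.112259 = 102.557; round up → m = 103.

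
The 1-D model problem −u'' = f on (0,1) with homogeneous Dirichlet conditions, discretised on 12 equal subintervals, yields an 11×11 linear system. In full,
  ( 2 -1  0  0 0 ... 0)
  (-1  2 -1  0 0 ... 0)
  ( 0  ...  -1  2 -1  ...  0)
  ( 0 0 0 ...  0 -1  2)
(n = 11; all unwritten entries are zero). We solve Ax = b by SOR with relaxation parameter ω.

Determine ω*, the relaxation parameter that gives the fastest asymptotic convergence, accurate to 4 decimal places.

B_J for the 11×11 system has eigenvalues cos(kπ/12); ρ_J = cos(π/12) = 0.9659.
root = sin(π/12) = 0.25882  (since 1−cos² = sin²).
ω* = 2/(1+0.25882) = 1.5888
ρ(B_{ω*}) = ω*−1 = 0.5888

ω* = 1.5888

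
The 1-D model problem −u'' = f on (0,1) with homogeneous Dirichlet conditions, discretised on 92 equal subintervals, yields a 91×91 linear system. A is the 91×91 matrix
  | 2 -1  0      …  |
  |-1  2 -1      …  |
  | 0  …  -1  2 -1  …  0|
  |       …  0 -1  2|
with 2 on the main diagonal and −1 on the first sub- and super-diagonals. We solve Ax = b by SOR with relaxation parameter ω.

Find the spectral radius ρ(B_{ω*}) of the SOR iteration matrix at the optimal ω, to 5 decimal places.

ρ_SOR = 0.93397

n=91: λ(B_J) = 1 − λ(A)/2 = cos(kπ/92); k=1 gives ρ_J = 0.99942.
√(1 − cos²(π/92)) = sin(π/92) ≈ 0.034141.
ω* = 2/(1 + 0.034141) = 2/1.034141 = 1.93397.
[ρ_SOR] ω* − 1 = 0.93397.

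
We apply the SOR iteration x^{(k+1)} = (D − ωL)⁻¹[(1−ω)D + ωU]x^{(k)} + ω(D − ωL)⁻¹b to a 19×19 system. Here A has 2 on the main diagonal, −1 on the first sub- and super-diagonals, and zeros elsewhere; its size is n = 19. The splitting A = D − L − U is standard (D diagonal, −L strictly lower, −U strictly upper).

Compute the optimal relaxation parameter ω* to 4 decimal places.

ω* = 1.7295

B_J for the 19×19 system has eigenvalues cos(kπ/20); ρ_J = cos(π/20) = 0.9877.
√(1−ρ_J²) simplifies to sin(π/20) = 0.15643.
ω* = 2 / (1 + 0.15643) = 2 / 1.15643 ≈ 1.7295.
ρ_SOR = ω* − 1 = 1.7295 − 1 = 0.7295.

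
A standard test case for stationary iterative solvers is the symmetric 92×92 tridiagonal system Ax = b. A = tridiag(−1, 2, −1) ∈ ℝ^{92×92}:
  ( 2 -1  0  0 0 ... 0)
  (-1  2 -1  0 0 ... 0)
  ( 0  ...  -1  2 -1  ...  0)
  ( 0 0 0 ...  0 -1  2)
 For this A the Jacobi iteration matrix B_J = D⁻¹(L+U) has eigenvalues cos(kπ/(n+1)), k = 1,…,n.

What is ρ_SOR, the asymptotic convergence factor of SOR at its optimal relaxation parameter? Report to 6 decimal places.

ρ_SOR = 0.934659

ρ_J = max_k |cos(kπ/93)| = cos(π/93) = 0.999429
√(1 − cos²(π/93)) = sin(π/93) ≈ 0.0337741.
Then 2/(1+√(1−ρ_J²)) = 2/(1+0.0337741); ω* = 2/1.0337741 = 1.934659.
ρ_SOR = ω* − 1 = 1.934659 − 1 = 0.934659.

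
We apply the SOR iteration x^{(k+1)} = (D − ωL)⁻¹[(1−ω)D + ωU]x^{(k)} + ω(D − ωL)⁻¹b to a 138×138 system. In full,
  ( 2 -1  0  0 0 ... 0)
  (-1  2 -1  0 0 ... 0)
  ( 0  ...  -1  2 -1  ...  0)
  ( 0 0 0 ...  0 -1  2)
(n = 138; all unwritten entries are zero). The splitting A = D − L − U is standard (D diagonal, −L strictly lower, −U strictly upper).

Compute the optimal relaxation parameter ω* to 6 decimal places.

ω* = 1.955800

B_J for the 138×138 system has eigenvalues cos(kπ/139); ρ_J = cos(π/139) = 0.999745.
root = sin(π/139) = 0.0225995  (since 1−cos² = sin²).
Young: ω* = 2/(1+√(1−ρ_J²)) = 2/(1+0.0225995) = 2/1.0225995 = 1.955800.
and ρ(B_{ω*}) = 1.955800 − 1 = 0.955800.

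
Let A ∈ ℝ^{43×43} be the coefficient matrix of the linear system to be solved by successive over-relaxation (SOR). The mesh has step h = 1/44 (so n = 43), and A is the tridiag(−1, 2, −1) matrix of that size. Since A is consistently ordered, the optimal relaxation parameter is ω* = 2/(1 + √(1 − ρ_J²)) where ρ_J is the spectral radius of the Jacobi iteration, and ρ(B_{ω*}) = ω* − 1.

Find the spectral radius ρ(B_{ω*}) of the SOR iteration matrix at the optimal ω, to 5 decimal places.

ρ_J = max_k |cos(kπ/44)| = cos(π/44) = 0.99745
1 − cos²(π/44) = sin²(π/44) ⇒ √(1−ρ_J²) = sin(π/44) = 0.071339.
ω* = 2/(1+0.071339) = 1.86682
[ρ_SOR] ω* − 1 = 0.86682.

ρ_SOR = 0.86682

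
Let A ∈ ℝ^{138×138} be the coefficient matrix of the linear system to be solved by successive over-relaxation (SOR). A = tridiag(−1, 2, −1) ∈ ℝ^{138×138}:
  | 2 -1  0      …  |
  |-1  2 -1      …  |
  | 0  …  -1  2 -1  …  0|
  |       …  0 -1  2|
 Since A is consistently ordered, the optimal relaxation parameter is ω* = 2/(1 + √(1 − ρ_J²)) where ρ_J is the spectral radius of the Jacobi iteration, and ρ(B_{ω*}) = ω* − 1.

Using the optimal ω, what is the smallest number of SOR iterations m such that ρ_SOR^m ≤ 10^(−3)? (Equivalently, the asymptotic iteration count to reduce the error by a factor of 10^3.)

m = 153

½·tridiag(1,0,1) at n=138: λ_k = cos(kπ/139); max |λ| at k=1 ⇒ ρ_J = cos(π/139) ≈ 0.9997446.
√(1 − cos²(π/139)) = sin(π/139) ≈ 0.0225995.
Then 2/(1+√(1−ρ_J²)) = 2/(1+0.0225995); ω* = 2/1.0225995 = 1.9557999.
ρ_SOR = ω* − 1 = 1.9557999 − 1 = 0.9557999.
ρ_SOR^m ≤ 10^(−3) ⇔ m ≥ 3·ln10/(−ln 0.9557999) = 6.90776/0.0452067 = 152.804; m = ⌈152.804⌉ = 153.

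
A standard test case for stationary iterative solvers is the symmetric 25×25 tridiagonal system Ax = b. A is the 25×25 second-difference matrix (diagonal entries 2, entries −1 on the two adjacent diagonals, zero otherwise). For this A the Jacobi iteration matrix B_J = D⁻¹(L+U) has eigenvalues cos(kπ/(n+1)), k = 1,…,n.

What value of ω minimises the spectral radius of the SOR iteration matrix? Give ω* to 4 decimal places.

ω* = 1.7849

B_J for the 25×25 system has eigenvalues cos(kπ/26); ρ_J = cos(π/26) = 0.9927.
root = sin(π/26) = 0.12054  (since 1−cos² = sin²).
ω* = 2 / (1 + 0.12054) = 2 / 1.12054 ≈ 1.7849.
and ρ(B_{ω*}) = 1.7849 − 1 = 0.7849.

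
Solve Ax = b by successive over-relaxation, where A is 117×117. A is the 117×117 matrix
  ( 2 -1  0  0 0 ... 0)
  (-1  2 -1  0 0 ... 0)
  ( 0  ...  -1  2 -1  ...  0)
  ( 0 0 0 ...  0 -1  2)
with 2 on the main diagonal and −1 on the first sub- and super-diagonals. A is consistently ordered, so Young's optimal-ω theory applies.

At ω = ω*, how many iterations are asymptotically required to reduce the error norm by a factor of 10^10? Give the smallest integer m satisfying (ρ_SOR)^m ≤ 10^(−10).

m = 433

½·tridiag(1,0,1) at n=117: λ_k = cos(kπ/118); max |λ| at k=1 ⇒ ρ_J = cos(π/118) ≈ 0.9996456.
root = sin(π/118) = 0.0266205  (since 1−cos² = sin²).
Young: ω* = 2/(1+√(1−ρ_J²)) = 2/(1+0.0266205) = 2/1.0266205 = 1.9481396.
ρ_SOR = ω* − 1 ≈ 0.9481396.
ρ_SOR^m ≤ 10^(−10) ⇔ m ≥ 10·ln10/(−ln 0.9481396) = 23.0259/0.0532535 = 432.383; m = ⌈432.383⌉ = 433.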